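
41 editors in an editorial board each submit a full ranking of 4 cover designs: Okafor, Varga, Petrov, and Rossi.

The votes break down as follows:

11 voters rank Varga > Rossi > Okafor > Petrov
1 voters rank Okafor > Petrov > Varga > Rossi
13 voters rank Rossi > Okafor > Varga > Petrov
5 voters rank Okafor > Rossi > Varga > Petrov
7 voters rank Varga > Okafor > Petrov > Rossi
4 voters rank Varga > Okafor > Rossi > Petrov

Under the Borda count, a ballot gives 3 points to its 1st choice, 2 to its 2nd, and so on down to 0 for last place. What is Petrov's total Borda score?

9

Borda scores:
  Okafor: 11·1 + 3 + 13·2 + 5·3 + 7·2 + 4·2 = 77
  Varga: 11·3 + 1 + 13·1 + 5·1 + 7·3 + 4·3 = 85
  Petrov: 11·0 + 2 + 13·0 + 5·0 + 7·1 + 4·0 = 9
  Rossi: 11·2 + 0 + 13·3 + 5·2 + 7·0 + 4·1 = 75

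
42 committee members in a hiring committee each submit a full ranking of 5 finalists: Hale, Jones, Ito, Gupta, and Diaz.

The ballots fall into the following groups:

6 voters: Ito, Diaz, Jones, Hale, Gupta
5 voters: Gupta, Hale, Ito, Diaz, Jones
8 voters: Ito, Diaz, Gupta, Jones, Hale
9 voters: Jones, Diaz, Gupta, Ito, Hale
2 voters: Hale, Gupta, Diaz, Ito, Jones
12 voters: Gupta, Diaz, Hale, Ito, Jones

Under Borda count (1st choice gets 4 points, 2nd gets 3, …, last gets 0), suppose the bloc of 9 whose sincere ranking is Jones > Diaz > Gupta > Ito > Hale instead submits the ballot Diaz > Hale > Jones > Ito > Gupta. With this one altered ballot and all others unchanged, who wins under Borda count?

Borda totals with the altered ballot: Hale 80, Jones 38, Ito 89, Gupta 90, Diaz 123.
The winner is unchanged: still Diaz.

Diaz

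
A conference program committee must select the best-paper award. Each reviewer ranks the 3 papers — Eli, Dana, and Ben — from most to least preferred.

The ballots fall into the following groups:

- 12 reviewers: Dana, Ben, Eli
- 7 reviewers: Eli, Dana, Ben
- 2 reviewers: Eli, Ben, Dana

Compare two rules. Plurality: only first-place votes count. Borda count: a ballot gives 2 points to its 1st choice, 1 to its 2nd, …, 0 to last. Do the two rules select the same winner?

Plurality first-place counts: Eli 9, Dana 12, Ben 0 → Dana.
Borda totals: Eli 18, Dana 31, Ben 14 → Dana.
The two rules agree on Dana.

Yes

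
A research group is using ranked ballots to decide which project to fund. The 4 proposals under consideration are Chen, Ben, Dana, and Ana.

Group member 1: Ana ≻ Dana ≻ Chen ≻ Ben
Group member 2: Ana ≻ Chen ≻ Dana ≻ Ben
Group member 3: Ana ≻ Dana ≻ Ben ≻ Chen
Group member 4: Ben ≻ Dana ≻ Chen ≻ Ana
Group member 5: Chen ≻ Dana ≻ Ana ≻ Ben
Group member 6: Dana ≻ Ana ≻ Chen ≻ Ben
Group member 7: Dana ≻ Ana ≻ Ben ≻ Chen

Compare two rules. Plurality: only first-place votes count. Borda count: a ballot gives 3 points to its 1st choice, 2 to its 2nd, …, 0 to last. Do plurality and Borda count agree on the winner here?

No

Plurality first-place counts: Chen 1, Ben 1, Dana 2, Ana 3 → Ana.
Borda totals: Chen 8, Ben 5, Dana 15, Ana 14 → Dana.
The two rules disagree: plurality picks Ana, Borda picks Dana.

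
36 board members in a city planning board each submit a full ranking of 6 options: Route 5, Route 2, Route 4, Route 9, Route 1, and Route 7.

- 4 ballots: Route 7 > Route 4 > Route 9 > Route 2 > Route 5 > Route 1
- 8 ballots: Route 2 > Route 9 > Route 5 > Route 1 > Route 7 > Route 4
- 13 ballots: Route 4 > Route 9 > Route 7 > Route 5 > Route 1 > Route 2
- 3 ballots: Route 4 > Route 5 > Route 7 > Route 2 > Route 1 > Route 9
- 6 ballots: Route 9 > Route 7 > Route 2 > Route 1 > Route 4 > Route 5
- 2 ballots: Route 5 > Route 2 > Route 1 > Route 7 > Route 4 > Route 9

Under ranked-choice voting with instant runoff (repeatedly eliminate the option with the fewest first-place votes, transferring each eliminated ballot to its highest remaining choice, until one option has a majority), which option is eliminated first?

Round 1: Route 4 16, Route 2 8, Route 9 6, Route 7 4, Route 5 2, Route 1 0. Route 1 has the fewest and is eliminated.
Round 2: Route 4 16, Route 2 8, Route 9 6, Route 7 4, Route 5 2. Route 5 has the fewest and is eliminated.
Round 3: Route 4 16, Route 2 10, Route 9 6, Route 7 4. Route 7 has the fewest and is eliminated.
Round 4: Route 4 20, Route 2 10, Route 9 6. Route 4 has a majority.

Route 1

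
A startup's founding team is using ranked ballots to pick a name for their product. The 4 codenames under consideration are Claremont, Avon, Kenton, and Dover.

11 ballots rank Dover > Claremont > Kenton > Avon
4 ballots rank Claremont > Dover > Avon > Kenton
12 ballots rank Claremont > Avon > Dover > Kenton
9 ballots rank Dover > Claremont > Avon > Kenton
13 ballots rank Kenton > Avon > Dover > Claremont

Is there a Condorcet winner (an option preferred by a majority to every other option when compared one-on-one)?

No

Head-to-head results (49 voters total):
Claremont vs Avon: Claremont wins 36–13.
Claremont vs Kenton: Claremont wins 36–13.
Claremont vs Dover: Dover wins 33–16.
Avon vs Kenton: Avon wins 25–24.
Avon vs Dover: Avon wins 25–24.
Kenton vs Dover: Dover wins 36–13.
No candidate beats all others: Claremont beats Avon beats Dover beats Claremont, a majority cycle.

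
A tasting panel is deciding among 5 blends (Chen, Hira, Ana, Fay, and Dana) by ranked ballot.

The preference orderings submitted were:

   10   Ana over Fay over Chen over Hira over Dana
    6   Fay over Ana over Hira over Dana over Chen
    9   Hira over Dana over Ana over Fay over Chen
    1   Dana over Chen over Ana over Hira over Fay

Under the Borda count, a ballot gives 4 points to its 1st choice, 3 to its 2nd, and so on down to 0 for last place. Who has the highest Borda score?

Ana

Borda scores:
  Chen: 10·2 + 6·0 + 9·0 + 3 = 23
  Hira: 10·1 + 6·2 + 9·4 + 1 = 59
  Ana: 10·4 + 6·3 + 9·2 + 2 = 78
  Fay: 10·3 + 6·4 + 9·1 + 0 = 63
  Dana: 10·0 + 6·1 + 9·3 + 4 = 37
Ana has the highest total.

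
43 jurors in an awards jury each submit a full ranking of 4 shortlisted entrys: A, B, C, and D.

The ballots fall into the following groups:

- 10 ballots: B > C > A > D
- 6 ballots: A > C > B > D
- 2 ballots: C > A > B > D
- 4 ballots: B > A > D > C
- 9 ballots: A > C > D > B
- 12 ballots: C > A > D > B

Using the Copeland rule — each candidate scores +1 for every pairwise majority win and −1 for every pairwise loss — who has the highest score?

Pairwise results:
  A vs B: A wins 29–14.
  A vs C: C wins 24–19.
  A vs D: A wins 43–0.
  B vs C: C wins 29–14.
  B vs D: B wins 22–21.
  C vs D: C wins 39–4.
Copeland scores (wins − losses):
  A: 2 − 1 = 1
  B: 1 − 2 = -1
  C: 3 − 0 = 3
  D: 0 − 3 = -3
C has the best Copeland score.

C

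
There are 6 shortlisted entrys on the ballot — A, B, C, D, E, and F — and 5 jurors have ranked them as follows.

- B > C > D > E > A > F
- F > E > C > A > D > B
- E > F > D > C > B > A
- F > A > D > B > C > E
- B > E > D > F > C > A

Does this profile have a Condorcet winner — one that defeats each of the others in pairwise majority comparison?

Head-to-head results (5 voters total):
A vs B: B wins 3–2.
A vs C: C wins 4–1.
A vs D: D wins 3–2.
A vs E: E wins 4–1.
A vs F: F wins 4–1.
B vs C: B wins 3–2.
B vs D: D wins 3–2.
B vs E: B wins 3–2.
B vs F: F wins 3–2.
C vs D: D wins 3–2.
C vs E: E wins 3–2.
C vs F: F wins 4–1.
D vs E: E wins 3–2.
D vs F: F wins 3–2.
E vs F: E wins 3–2.
No candidate beats all others: B beats E beats D beats B, a majority cycle.

No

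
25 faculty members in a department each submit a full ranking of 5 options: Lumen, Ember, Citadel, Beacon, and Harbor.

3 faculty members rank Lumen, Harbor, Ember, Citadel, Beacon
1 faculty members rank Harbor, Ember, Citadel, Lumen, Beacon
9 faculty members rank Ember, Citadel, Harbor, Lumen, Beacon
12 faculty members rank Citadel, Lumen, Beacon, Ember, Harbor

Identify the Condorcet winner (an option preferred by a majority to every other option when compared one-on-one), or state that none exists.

None — there is no Condorcet winner

Head-to-head results (25 voters total):
Lumen vs Ember: Lumen wins 15–10.
Lumen vs Citadel: Citadel wins 22–3.
Lumen vs Beacon: Lumen wins 25–0.
Lumen vs Harbor: Lumen wins 15–10.
Ember vs Citadel: Ember wins 13–12.
Ember vs Beacon: Ember wins 13–12.
Ember vs Harbor: Ember wins 21–4.
Citadel vs Beacon: Citadel wins 25–0.
Citadel vs Harbor: Citadel wins 21–4.
Beacon vs Harbor: Harbor wins 13–12.
No candidate beats all others: Lumen beats Ember beats Citadel beats Lumen, a majority cycle.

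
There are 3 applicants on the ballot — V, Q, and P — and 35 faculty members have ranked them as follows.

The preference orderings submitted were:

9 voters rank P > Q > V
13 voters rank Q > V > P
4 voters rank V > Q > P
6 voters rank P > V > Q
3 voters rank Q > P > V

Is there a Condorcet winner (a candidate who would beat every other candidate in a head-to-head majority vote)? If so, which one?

Head-to-head results (35 voters total):
V vs Q: Q wins 25–10.
V vs P: P wins 18–17.
Q vs P: Q wins 20–15.
Q beats each rival — V (25–10), P (20–15) — so Q is the Condorcet winner.

Q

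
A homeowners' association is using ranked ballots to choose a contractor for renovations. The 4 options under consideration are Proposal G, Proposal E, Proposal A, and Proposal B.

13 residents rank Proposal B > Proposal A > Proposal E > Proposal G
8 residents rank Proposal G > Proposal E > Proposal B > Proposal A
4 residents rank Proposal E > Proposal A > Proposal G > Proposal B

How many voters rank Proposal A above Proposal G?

17

Ballots ranking Proposal A above Proposal G: 13+4 = 17.
Ballots ranking Proposal G above Proposal A: 8.
So 17 of 25 voters prefer Proposal A to Proposal G.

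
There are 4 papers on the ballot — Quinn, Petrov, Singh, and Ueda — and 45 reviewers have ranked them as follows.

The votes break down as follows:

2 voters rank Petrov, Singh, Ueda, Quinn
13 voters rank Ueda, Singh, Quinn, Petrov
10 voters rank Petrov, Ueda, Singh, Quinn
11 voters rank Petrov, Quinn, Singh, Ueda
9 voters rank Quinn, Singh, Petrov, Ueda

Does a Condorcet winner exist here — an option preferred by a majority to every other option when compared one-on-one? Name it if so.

Head-to-head results (45 voters total):
Quinn vs Petrov: Petrov wins 23–22.
Quinn vs Singh: Singh wins 25–20.
Quinn vs Ueda: Ueda wins 25–20.
Petrov vs Singh: Petrov wins 23–22.
Petrov vs Ueda: Petrov wins 32–13.
Singh vs Ueda: Ueda wins 23–22.
Petrov beats each rival — Quinn (23–22), Singh (23–22), Ueda (32–13) — so Petrov is the Condorcet winner.

Petrov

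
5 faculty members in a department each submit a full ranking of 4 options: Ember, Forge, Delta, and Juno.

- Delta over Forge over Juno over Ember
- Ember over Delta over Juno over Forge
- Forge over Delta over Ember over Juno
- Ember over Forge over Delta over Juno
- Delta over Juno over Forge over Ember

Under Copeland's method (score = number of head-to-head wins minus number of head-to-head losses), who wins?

Pairwise results:
  Ember vs Forge: Forge wins 3–2.
  Ember vs Delta: Delta wins 3–2.
  Ember vs Juno: Ember wins 3–2.
  Forge vs Delta: Delta wins 3–2.
  Forge vs Juno: Forge wins 3–2.
  Delta vs Juno: Delta wins 5–0.
Copeland scores (wins − losses):
  Ember: 1 − 2 = -1
  Forge: 2 − 1 = 1
  Delta: 3 − 0 = 3
  Juno: 0 − 3 = -3
Delta has the best Copeland score.

Delta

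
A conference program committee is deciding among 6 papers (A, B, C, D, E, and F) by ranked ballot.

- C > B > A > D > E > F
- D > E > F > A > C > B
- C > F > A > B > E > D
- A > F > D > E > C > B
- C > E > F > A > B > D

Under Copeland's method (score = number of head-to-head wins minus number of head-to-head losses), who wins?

Pairwise results:
  A vs B: A wins 4–1.
  A vs C: C wins 3–2.
  A vs D: A wins 4–1.
  A vs E: A wins 3–2.
  A vs F: F wins 3–2.
  B vs C: C wins 5–0.
  B vs D: B wins 3–2.
  B vs E: E wins 3–2.
  B vs F: F wins 4–1.
  C vs D: C wins 3–2.
  C vs E: C wins 3–2.
  C vs F: C wins 3–2.
  D vs E: D wins 3–2.
  D vs F: F wins 3–2.
  E vs F: E wins 3–2.
Copeland scores (wins − losses):
  A: 3 − 2 = 1
  B: 1 − 4 = -3
  C: 5 − 0 = 5
  D: 1 − 4 = -3
  E: 2 − 3 = -1
  F: 3 − 2 = 1
C has the best Copeland score.

C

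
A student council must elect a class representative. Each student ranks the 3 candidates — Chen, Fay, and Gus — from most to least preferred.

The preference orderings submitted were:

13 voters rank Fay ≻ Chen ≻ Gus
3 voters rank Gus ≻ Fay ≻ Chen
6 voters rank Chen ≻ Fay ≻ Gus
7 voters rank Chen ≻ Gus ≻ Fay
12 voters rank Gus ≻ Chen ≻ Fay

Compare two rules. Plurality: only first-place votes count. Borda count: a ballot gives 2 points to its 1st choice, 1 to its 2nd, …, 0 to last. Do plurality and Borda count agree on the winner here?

Plurality first-place counts: Chen 13, Fay 13, Gus 15 → Gus.
Borda totals: Chen 51, Fay 35, Gus 37 → Chen.
The two rules disagree: plurality picks Gus, Borda picks Chen.

No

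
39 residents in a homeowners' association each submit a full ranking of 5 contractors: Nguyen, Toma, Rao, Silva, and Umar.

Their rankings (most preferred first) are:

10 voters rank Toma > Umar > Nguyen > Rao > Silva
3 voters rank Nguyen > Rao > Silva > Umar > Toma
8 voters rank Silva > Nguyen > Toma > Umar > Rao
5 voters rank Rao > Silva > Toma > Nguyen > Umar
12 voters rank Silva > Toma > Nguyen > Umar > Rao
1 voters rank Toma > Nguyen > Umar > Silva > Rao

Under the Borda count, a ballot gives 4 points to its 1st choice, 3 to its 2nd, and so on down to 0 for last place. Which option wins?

Toma

Borda scores:
  Nguyen: 10·2 + 3·4 + 8·3 + 5·1 + 12·2 + 3 = 88
  Toma: 10·4 + 3·0 + 8·2 + 5·2 + 12·3 + 4 = 106
  Rao: 10·1 + 3·3 + 8·0 + 5·4 + 12·0 + 0 = 39
  Silva: 10·0 + 3·2 + 8·4 + 5·3 + 12·4 + 1 = 102
  Umar: 10·3 + 3·1 + 8·1 + 5·0 + 12·1 + 2 = 55
Toma has the highest total.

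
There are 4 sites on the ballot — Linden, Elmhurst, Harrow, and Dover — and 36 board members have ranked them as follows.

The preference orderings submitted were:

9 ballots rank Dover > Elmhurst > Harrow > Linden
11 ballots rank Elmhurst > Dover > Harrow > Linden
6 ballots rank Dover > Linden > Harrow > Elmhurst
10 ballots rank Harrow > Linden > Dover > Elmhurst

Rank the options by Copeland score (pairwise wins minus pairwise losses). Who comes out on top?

Dover

Pairwise results:
  Linden vs Elmhurst: Elmhurst wins 20–16.
  Linden vs Harrow: Harrow wins 30–6.
  Linden vs Dover: Dover wins 26–10.
  Elmhurst vs Harrow: Elmhurst wins 20–16.
  Elmhurst vs Dover: Dover wins 25–11.
  Harrow vs Dover: Dover wins 26–10.
Copeland scores (wins − losses):
  Linden: 0 − 3 = -3
  Elmhurst: 2 − 1 = 1
  Harrow: 1 − 2 = -1
  Dover: 3 − 0 = 3
Dover has the best Copeland score.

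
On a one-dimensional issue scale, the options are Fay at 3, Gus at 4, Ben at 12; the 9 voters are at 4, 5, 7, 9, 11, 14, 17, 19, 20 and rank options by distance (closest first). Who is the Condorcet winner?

With single-peaked preferences on a line, the Condorcet winner is the candidate closest to the median voter.
The median voter (position 11) is closest to Ben at 12.
Check: Ben vs Gus — voters closer to Ben: 6 of 9.

Ben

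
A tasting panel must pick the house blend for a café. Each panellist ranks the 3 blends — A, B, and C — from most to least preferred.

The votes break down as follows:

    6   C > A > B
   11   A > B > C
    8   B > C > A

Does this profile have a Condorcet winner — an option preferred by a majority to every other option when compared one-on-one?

Head-to-head results (25 voters total):
A vs B: A wins 17–8.
A vs C: C wins 14–11.
B vs C: B wins 19–6.
No candidate beats all others: A beats B beats C beats A, a majority cycle.

No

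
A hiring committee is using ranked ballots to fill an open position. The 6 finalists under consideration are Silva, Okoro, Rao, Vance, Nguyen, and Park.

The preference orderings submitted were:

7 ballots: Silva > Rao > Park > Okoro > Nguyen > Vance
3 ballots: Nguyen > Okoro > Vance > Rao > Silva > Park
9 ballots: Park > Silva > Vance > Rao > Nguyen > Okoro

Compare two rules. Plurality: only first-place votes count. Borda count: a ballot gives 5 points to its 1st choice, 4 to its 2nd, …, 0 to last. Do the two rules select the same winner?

Plurality first-place counts: Silva 7, Okoro 0, Rao 0, Vance 0, Nguyen 3, Park 9 → Park.
Borda totals: Silva 74, Okoro 26, Rao 52, Vance 36, Nguyen 31, Park 66 → Silva.
The two rules disagree: plurality picks Park, Borda picks Silva.

No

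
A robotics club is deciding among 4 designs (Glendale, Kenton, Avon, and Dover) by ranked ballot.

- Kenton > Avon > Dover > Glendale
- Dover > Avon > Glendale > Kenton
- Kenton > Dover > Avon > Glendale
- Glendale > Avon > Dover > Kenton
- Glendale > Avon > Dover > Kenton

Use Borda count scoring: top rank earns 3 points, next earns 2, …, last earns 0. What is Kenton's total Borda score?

6

Borda scores:
  Glendale: 0 + 1 + 0 + 3 + 3 = 7
  Kenton: 3 + 0 + 3 + 0 + 0 = 6
  Avon: 2 + 2 + 1 + 2 + 2 = 9
  Dover: 1 + 3 + 2 + 1 + 1 = 8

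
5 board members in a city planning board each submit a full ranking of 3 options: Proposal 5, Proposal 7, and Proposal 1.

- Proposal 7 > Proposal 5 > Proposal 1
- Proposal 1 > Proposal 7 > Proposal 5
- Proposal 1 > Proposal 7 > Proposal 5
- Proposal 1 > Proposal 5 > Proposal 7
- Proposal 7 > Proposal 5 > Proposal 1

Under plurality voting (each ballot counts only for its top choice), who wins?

First-place vote totals:
  Proposal 5: 0
  Proposal 7: 2
  Proposal 1: 3
Proposal 1 has the most first-place votes.

Proposal 1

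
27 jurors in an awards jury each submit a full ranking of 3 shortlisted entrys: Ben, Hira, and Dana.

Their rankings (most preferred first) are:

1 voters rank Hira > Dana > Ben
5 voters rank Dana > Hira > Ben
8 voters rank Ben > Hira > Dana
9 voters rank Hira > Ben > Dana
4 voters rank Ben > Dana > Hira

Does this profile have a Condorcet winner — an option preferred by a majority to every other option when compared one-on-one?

Head-to-head results (27 voters total):
Ben vs Hira: Hira wins 15–12.
Ben vs Dana: Ben wins 21–6.
Hira vs Dana: Hira wins 18–9.
Hira beats each rival — Ben (15–12), Dana (18–9) — so Hira is the Condorcet winner.

Yes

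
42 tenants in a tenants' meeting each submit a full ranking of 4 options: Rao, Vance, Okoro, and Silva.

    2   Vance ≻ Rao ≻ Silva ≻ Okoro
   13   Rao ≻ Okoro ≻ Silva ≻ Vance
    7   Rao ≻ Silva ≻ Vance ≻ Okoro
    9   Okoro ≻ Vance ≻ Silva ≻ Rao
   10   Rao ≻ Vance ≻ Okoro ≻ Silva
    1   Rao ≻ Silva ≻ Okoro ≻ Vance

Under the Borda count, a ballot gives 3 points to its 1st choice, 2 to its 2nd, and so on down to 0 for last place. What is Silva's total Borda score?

Borda scores:
  Rao: 2·2 + 13·3 + 7·3 + 9·0 + 10·3 + 3 = 97
  Vance: 2·3 + 13·0 + 7·1 + 9·2 + 10·2 + 0 = 51
  Okoro: 2·0 + 13·2 + 7·0 + 9·3 + 10·1 + 1 = 64
  Silva: 2·1 + 13·1 + 7·2 + 9·1 + 10·0 + 2 = 40

40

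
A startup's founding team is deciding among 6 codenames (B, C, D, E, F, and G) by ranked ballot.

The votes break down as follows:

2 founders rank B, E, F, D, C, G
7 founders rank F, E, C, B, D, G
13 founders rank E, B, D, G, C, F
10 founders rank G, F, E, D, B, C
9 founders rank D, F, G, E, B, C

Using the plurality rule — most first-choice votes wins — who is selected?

E

First-place vote totals:
  B: 2
  C: 0
  D: 9
  E: 13
  F: 7
  G: 10
E has the most first-place votes.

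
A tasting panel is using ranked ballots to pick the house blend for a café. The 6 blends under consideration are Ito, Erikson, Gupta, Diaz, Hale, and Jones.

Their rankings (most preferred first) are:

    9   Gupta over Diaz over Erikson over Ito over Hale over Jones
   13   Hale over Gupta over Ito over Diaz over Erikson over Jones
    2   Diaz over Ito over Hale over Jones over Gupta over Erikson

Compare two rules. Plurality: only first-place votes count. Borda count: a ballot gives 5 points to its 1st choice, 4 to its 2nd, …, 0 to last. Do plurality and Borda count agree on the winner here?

No

Plurality first-place counts: Ito 0, Erikson 0, Gupta 9, Diaz 2, Hale 13, Jones 0 → Hale.
Borda totals: Ito 65, Erikson 40, Gupta 99, Diaz 72, Hale 80, Jones 4 → Gupta.
The two rules disagree: plurality picks Hale, Borda picks Gupta.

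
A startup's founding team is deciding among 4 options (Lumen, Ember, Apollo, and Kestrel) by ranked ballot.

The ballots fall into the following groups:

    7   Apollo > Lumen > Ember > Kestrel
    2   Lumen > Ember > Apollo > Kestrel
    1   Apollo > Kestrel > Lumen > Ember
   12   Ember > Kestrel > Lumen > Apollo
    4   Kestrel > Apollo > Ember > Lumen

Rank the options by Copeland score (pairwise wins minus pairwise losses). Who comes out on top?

Ember

Pairwise results:
  Lumen vs Ember: Ember wins 16–10.
  Lumen vs Apollo: Lumen wins 14–12.
  Lumen vs Kestrel: Kestrel wins 17–9.
  Ember vs Apollo: Ember wins 14–12.
  Ember vs Kestrel: Ember wins 21–5.
  Apollo vs Kestrel: Kestrel wins 16–10.
Copeland scores (wins − losses):
  Lumen: 1 − 2 = -1
  Ember: 3 − 0 = 3
  Apollo: 0 − 3 = -3
  Kestrel: 2 − 1 = 1
Ember has the best Copeland score.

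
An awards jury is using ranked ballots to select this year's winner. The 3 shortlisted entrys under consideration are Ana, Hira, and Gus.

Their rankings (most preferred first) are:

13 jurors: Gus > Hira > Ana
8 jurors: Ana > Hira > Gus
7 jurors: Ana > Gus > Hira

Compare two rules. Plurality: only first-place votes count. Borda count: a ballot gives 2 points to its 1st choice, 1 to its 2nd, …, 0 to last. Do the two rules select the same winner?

Plurality first-place counts: Ana 15, Hira 0, Gus 13 → Ana.
Borda totals: Ana 30, Hira 21, Gus 33 → Gus.
The two rules disagree: plurality picks Ana, Borda picks Gus.

No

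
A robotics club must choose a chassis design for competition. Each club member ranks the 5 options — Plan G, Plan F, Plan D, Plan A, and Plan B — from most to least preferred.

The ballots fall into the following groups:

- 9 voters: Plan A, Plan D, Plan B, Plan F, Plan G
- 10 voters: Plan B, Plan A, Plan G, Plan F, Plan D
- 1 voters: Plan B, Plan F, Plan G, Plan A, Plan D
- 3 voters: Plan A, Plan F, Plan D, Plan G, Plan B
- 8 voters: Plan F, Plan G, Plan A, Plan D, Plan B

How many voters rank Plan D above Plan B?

20

Ballots ranking Plan D above Plan B: 9+3+8 = 20.
Ballots ranking Plan B above Plan D: 10+1 = 11.
So 20 of 31 voters prefer Plan D to Plan B.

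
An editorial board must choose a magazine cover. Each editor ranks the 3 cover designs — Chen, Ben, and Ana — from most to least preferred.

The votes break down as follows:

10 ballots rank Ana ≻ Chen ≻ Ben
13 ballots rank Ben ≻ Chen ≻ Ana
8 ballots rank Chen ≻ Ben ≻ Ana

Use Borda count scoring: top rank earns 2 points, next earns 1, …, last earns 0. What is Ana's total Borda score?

Borda scores:
  Chen: 10·1 + 13·1 + 8·2 = 39
  Ben: 10·0 + 13·2 + 8·1 = 34
  Ana: 10·2 + 13·0 + 8·0 = 20

20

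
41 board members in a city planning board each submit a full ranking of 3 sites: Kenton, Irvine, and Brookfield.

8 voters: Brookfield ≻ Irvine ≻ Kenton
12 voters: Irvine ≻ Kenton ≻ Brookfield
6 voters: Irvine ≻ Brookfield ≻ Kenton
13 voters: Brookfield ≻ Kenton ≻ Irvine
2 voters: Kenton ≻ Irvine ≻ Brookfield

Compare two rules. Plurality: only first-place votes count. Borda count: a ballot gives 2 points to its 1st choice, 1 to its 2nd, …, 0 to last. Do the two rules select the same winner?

Plurality first-place counts: Kenton 2, Irvine 18, Brookfield 21 → Brookfield.
Borda totals: Kenton 29, Irvine 46, Brookfield 48 → Brookfield.
The two rules agree on Brookfield.

Yes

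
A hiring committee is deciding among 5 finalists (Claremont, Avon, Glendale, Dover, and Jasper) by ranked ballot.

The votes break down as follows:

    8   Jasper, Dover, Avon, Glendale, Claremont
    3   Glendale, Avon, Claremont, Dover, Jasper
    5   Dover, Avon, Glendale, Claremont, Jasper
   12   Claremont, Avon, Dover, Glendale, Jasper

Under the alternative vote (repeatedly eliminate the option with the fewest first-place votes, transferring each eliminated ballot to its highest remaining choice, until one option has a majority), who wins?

Claremont

Round 1: Claremont 12, Jasper 8, Dover 5, Glendale 3, Avon 0. Avon has the fewest and is eliminated.
Round 2: Claremont 12, Jasper 8, Dover 5, Glendale 3. Glendale has the fewest and is eliminated.
Round 3: Claremont 15, Jasper 8, Dover 5. Claremont has a majority.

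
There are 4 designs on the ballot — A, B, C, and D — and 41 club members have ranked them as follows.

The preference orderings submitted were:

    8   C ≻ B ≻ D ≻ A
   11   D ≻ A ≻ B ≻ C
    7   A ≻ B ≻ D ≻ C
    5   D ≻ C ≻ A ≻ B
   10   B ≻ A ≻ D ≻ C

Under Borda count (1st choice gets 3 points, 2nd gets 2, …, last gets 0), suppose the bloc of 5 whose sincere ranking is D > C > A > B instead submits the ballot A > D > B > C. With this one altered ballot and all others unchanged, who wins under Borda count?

A

Borda totals with the altered ballot: A 78, B 76, C 24, D 68.
The switch changes the winner from D to A.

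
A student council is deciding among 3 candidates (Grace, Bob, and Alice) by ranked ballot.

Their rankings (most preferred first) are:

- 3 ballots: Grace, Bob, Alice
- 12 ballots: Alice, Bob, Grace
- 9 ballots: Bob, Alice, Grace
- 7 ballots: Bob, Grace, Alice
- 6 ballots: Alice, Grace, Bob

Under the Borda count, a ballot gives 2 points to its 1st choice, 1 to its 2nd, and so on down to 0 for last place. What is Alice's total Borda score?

Borda scores:
  Grace: 3·2 + 12·0 + 9·0 + 7·1 + 6·1 = 19
  Bob: 3·1 + 12·1 + 9·2 + 7·2 + 6·0 = 47
  Alice: 3·0 + 12·2 + 9·1 + 7·0 + 6·2 = 45

45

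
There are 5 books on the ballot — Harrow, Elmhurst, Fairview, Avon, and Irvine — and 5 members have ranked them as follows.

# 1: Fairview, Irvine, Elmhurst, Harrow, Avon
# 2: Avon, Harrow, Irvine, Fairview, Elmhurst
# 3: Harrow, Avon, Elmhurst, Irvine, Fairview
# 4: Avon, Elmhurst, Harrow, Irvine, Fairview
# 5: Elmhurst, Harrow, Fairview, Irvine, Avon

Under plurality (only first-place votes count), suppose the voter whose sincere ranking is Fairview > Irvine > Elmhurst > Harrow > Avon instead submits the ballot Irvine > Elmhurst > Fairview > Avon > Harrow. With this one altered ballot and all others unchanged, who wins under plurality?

Avon

First-place totals with the altered ballot: Harrow 1, Elmhurst 1, Fairview 0, Avon 2, Irvine 1.
The winner is unchanged: still Avon.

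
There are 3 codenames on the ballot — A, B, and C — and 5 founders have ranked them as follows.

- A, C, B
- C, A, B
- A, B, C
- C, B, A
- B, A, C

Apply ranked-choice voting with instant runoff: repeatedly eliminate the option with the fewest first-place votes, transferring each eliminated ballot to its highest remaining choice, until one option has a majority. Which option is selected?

A

Round 1: A 2, C 2, B 1. B has the fewest and is eliminated.
Round 2: A 3, C 2. A has a majority.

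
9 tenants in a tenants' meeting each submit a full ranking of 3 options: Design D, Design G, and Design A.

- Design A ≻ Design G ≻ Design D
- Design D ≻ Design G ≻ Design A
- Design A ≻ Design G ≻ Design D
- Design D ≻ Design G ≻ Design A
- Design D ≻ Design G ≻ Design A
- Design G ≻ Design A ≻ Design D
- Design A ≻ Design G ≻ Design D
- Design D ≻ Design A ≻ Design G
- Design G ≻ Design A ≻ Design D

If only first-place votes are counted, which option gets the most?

Design D

First-place vote totals:
  Design D: 4
  Design G: 2
  Design A: 3
Design D has the most first-place votes.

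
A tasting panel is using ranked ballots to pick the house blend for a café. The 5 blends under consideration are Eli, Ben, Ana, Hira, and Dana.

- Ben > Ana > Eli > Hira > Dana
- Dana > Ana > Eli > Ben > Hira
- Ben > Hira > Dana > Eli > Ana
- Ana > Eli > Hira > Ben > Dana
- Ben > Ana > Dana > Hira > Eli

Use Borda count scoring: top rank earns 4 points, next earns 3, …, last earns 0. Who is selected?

Ben

Borda scores:
  Eli: 2 + 2 + 1 + 3 + 0 = 8
  Ben: 4 + 1 + 4 + 1 + 4 = 14
  Ana: 3 + 3 + 0 + 4 + 3 = 13
  Hira: 1 + 0 + 3 + 2 + 1 = 7
  Dana: 0 + 4 + 2 + 0 + 2 = 8
Ben has the highest total.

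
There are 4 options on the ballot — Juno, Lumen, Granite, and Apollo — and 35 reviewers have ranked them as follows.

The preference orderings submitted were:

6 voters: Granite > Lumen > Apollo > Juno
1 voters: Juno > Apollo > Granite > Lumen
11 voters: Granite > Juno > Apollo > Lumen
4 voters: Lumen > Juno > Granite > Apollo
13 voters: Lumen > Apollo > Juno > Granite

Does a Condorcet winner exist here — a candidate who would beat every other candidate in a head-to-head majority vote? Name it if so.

There is no Condorcet winner

Head-to-head results (35 voters total):
Juno vs Lumen: Lumen wins 23–12.
Juno vs Granite: Juno wins 18–17.
Juno vs Apollo: Apollo wins 19–16.
Lumen vs Granite: Granite wins 18–17.
Lumen vs Apollo: Lumen wins 23–12.
Granite vs Apollo: Granite wins 21–14.
No candidate beats all others: Juno beats Granite beats Lumen beats Juno, a majority cycle.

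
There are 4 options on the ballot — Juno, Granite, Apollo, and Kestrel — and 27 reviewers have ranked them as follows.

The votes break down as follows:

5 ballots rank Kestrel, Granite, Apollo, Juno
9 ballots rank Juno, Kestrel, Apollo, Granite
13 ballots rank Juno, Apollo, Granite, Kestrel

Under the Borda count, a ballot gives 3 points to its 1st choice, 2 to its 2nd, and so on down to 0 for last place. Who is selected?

Juno

Borda scores:
  Juno: 5·0 + 9·3 + 13·3 = 66
  Granite: 5·2 + 9·0 + 13·1 = 23
  Apollo: 5·1 + 9·1 + 13·2 = 40
  Kestrel: 5·3 + 9·2 + 13·0 = 33
Juno has the highest total.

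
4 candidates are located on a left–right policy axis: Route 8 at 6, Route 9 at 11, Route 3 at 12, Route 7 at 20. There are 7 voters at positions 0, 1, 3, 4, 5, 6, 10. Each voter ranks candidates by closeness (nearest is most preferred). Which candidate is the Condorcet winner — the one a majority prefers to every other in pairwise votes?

Route 8

With single-peaked preferences on a line, the Condorcet winner is the candidate closest to the median voter.
The median voter (position 4) is closest to Route 8 at 6.
Check: Route 8 vs Route 9 — voters closer to Route 8: 6 of 7.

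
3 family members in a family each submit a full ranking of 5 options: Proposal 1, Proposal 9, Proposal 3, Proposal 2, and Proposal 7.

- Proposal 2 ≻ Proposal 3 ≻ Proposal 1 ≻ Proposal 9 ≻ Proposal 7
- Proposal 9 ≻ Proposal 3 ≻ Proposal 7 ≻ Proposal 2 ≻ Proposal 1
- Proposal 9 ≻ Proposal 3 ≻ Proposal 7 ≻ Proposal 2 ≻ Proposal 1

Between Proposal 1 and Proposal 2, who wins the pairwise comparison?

Proposal 2

Ballots ranking Proposal 1 above Proposal 2: 0.
Ballots ranking Proposal 2 above Proposal 1: 3.
Proposal 2 wins the head-to-head, 3–0.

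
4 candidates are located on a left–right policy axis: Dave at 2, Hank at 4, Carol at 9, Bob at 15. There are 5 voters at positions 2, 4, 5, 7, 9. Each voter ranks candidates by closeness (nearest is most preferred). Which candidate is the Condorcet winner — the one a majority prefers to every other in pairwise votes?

With single-peaked preferences on a line, the Condorcet winner is the candidate closest to the median voter.
The median voter (position 5) is closest to Hank at 4.
Check: Hank vs Bob — voters closer to Hank: 5 of 5.

Hank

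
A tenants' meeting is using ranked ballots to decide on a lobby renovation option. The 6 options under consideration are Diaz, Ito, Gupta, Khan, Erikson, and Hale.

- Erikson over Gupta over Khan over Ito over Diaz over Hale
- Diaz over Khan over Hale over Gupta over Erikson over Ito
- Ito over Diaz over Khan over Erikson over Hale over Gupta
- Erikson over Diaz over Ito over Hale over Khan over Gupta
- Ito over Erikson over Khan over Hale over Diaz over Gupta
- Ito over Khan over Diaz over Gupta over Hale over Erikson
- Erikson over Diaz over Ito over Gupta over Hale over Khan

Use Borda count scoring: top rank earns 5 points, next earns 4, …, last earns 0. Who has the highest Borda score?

Borda scores:
  Diaz: 1 + 5 + 4 + 4 + 1 + 3 + 4 = 22
  Ito: 2 + 0 + 5 + 3 + 5 + 5 + 3 = 23
  Gupta: 4 + 2 + 0 + 0 + 0 + 2 + 2 = 10
  Khan: 3 + 4 + 3 + 1 + 3 + 4 + 0 = 18
  Erikson: 5 + 1 + 2 + 5 + 4 + 0 + 5 = 22
  Hale: 0 + 3 + 1 + 2 + 2 + 1 + 1 = 10
Ito has the highest total.

Ito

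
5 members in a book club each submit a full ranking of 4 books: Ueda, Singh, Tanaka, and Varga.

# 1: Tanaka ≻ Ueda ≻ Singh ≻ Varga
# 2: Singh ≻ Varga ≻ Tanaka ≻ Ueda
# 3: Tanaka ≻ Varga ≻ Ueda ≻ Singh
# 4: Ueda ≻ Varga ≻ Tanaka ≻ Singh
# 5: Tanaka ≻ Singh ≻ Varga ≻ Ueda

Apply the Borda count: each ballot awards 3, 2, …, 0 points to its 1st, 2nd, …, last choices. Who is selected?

Borda scores:
  Ueda: 2 + 0 + 1 + 3 + 0 = 6
  Singh: 1 + 3 + 0 + 0 + 2 = 6
  Tanaka: 3 + 1 + 3 + 1 + 3 = 11
  Varga: 0 + 2 + 2 + 2 + 1 = 7
Tanaka has the highest total.

Tanaka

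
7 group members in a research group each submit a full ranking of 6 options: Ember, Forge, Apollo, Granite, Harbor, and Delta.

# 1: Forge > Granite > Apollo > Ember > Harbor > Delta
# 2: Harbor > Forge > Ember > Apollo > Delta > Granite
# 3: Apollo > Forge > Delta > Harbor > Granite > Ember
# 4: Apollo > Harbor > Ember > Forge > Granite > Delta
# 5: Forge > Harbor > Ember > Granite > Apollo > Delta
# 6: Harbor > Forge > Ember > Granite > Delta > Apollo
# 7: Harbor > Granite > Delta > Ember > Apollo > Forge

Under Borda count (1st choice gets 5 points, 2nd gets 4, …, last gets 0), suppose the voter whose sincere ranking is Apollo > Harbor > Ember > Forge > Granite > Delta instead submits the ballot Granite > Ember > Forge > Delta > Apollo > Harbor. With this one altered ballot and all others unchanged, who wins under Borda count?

Forge

Borda totals with the altered ballot: Ember 17, Forge 25, Apollo 13, Granite 18, Harbor 22, Delta 10.
The switch changes the winner from Harbor to Forge.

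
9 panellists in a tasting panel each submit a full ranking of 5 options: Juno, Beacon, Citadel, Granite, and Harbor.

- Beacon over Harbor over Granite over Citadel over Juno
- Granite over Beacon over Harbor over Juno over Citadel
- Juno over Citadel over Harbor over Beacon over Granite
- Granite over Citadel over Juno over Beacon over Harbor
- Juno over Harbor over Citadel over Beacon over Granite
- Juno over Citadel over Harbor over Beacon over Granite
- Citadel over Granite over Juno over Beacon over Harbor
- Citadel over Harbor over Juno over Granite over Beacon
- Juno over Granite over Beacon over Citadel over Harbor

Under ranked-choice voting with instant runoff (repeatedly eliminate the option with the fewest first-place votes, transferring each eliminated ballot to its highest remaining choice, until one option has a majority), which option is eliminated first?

Harbor

Round 1: Juno 4, Citadel 2, Granite 2, Beacon 1, Harbor 0. Harbor has the fewest and is eliminated.
Round 2: Juno 4, Citadel 2, Granite 2, Beacon 1. Beacon has the fewest and is eliminated.
Round 3: Juno 4, Granite 3, Citadel 2. Citadel has the fewest and is eliminated.
Round 4: Juno 5, Granite 4. Juno has a majority.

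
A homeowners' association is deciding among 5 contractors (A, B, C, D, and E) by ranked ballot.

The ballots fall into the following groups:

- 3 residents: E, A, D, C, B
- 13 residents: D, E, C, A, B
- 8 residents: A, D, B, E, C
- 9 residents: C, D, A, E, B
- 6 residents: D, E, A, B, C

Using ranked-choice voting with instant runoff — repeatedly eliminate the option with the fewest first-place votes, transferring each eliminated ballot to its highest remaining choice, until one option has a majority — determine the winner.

Round 1: D 19, C 9, A 8, E 3, B 0. B has the fewest and is eliminated.
Round 2: D 19, C 9, A 8, E 3. E has the fewest and is eliminated.
Round 3: D 19, A 11, C 9. C has the fewest and is eliminated.
Round 4: D 28, A 11. D has a majority.

D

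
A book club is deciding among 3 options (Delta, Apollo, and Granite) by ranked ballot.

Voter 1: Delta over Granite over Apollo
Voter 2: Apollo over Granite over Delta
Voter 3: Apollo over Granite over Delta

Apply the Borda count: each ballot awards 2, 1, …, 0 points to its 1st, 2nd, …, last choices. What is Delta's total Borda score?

2

Borda scores:
  Delta: 2 + 0 + 0 = 2
  Apollo: 0 + 2 + 2 = 4
  Granite: 1 + 1 + 1 = 3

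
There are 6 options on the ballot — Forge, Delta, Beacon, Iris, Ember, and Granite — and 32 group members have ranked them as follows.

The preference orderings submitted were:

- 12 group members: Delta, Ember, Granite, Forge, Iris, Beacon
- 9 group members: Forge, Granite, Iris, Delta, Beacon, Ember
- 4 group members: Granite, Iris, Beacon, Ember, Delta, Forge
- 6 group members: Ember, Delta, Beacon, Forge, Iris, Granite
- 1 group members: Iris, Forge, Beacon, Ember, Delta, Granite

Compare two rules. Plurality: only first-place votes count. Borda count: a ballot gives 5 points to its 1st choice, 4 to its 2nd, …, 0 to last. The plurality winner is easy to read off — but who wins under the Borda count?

Delta

Plurality first-place counts: Forge 9, Delta 12, Beacon 0, Iris 1, Ember 6, Granite 4 → Delta.
Borda totals: Forge 85, Delta 107, Beacon 42, Iris 66, Ember 88, Granite 92 → Delta.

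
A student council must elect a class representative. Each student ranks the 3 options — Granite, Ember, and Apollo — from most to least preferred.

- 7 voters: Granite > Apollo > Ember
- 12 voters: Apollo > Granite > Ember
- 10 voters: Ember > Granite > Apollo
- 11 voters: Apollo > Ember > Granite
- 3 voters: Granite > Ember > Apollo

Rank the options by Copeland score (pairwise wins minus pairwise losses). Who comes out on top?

Pairwise results:
  Granite vs Ember: Granite wins 22–21.
  Granite vs Apollo: Apollo wins 23–20.
  Ember vs Apollo: Apollo wins 30–13.
Copeland scores (wins − losses):
  Granite: 1 − 1 = 0
  Ember: 0 − 2 = -2
  Apollo: 2 − 0 = 2
Apollo has the best Copeland score.

Apollo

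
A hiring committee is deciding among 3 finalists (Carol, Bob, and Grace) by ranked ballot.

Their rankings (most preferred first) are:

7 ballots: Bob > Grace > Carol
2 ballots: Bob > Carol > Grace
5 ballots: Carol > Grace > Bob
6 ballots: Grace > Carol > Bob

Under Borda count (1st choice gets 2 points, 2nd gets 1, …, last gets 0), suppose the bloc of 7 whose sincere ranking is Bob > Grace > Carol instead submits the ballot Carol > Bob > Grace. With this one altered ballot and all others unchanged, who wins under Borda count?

Carol

Borda totals with the altered ballot: Carol 32, Bob 11, Grace 17.
The switch changes the winner from Grace to Carol.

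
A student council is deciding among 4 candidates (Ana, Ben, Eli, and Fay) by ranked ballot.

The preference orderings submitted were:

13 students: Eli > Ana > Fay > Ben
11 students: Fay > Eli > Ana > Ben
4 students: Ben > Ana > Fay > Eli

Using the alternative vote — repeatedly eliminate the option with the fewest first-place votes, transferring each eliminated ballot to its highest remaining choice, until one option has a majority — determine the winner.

Fay

Round 1: Eli 13, Fay 11, Ben 4, Ana 0. Ana has the fewest and is eliminated.
Round 2: Eli 13, Fay 11, Ben 4. Ben has the fewest and is eliminated.
Round 3: Fay 15, Eli 13. Fay has a majority.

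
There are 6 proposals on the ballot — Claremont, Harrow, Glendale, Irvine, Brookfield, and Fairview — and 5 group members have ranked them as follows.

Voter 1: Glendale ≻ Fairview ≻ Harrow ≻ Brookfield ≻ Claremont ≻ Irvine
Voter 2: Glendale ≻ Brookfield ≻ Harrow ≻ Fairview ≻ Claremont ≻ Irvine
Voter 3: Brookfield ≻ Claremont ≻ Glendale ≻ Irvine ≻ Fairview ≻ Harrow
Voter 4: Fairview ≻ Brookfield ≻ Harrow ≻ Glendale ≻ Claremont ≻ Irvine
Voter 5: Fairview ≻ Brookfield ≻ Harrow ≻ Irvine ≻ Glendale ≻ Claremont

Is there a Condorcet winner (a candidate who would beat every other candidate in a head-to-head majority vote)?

No

Head-to-head results (5 voters total):
Claremont vs Harrow: Harrow wins 4–1.
Claremont vs Glendale: Glendale wins 4–1.
Claremont vs Irvine: Claremont wins 4–1.
Claremont vs Brookfield: Brookfield wins 5–0.
Claremont vs Fairview: Fairview wins 4–1.
Harrow vs Glendale: Glendale wins 3–2.
Harrow vs Irvine: Harrow wins 4–1.
Harrow vs Brookfield: Brookfield wins 4–1.
Harrow vs Fairview: Fairview wins 4–1.
Glendale vs Irvine: Glendale wins 4–1.
Glendale vs Brookfield: Brookfield wins 3–2.
Glendale vs Fairview: Glendale wins 3–2.
Irvine vs Brookfield: Brookfield wins 5–0.
Irvine vs Fairview: Fairview wins 4–1.
Brookfield vs Fairview: Fairview wins 3–2.
No candidate beats all others: Glendale beats Fairview beats Brookfield beats Glendale, a majority cycle.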